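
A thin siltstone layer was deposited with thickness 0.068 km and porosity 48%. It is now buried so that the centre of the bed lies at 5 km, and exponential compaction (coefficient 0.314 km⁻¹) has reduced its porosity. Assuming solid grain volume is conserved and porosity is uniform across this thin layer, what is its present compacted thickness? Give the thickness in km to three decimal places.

Porosity at 5 km: φ = 0.48·exp(−0.314×5) = 0.0999
Solid-volume conservation: h(1−φ) = h₀(1−φ₀) ⇒ h = h₀·(1−φ₀)/(1−φ)
h = 0.068 × (1 − 0.48)/(1 − 0.0999) = 0.068 × 0.5777 = 0.0393 km

0.039 km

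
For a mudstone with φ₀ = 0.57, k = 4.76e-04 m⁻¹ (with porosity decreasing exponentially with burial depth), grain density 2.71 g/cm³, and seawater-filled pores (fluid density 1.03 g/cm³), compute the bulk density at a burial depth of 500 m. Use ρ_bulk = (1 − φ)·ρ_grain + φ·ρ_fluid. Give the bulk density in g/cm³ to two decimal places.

1.96 g/cm³

Working in km (1 km = 1000 m; k in km⁻¹ = k in m⁻¹ × 1000):
Porosity at depth: φ = 0.57·exp(−0.476×0.5) = 0.57×0.7882 = 0.4493
Bulk density: ρ_b = (1−φ)ρ_g + φ·ρ_f = 0.5507×2.71 + 0.4493×1.03
       = 1.492 + 0.463 = 1.955 g/cm³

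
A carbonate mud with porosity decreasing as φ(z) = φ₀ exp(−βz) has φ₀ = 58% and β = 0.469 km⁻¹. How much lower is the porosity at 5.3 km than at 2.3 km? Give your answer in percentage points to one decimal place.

14.9 percentage points

φ(2.3) = 0.58·e^(−0.469×2.3) = 0.1972
φ(5.3) = 0.58·e^(−0.469×5.3) = 0.0483
Δφ = 0.1972 − 0.0483 = 0.1489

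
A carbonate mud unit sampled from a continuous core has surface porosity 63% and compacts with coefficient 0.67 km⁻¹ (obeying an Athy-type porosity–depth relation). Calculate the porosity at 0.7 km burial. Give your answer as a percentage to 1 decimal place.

39.4%

φ = φ₀·exp(−k·z) = 0.63 × exp(−0.67 × 0.7) = 0.63 × exp(−0.469)
  = 0.63 × 0.6256 = 0.3941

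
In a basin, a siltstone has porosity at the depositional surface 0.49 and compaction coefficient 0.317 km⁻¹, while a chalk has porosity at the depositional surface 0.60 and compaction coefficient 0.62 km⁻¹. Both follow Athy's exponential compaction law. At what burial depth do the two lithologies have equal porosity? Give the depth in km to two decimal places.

Set φ₀ₐ e^(−βₐd) = φ₀ᵦ e^(−βᵦd) ⇒ ln(φ₀ₐ/φ₀ᵦ) = (βₐ − βᵦ)·d
d = ln(0.49/0.6) / (0.317 − 0.62) = -0.2025 / -0.303 = 0.668 km

0.67 km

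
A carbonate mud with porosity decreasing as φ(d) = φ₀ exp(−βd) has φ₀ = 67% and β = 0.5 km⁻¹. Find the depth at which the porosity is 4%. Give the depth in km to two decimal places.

5.64 km

Invert Athy's law: d = ln(φ₀/φ) / β
d = ln(0.67/0.04) / 0.5 = ln(16.75) / 0.5 = 2.8184 / 0.5 = 5.637 km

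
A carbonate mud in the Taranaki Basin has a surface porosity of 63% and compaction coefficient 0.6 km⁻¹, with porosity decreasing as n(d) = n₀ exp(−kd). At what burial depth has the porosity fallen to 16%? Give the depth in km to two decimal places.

2.28 km

Invert Athy's law: d = ln(n₀/n) / k
d = ln(0.63/0.16) / 0.6 = ln(3.938) / 0.6 = 1.3705 / 0.6 = 2.284 km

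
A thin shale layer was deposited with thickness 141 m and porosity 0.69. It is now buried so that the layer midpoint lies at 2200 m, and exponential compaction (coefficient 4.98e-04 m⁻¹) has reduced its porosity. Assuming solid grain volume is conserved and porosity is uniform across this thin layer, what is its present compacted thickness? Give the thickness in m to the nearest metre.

57 m

Working in km (1 km = 1000 m; β in km⁻¹ = β in m⁻¹ × 1000):
Porosity at 2.2 km: phi = 0.69·exp(−0.498×2.2) = 0.2307
Solid-volume conservation: h(1−phi) = h₀(1−phi₀) ⇒ h = h₀·(1−phi₀)/(1−phi)
h = 0.141 × (1 − 0.69)/(1 − 0.2307) = 0.141 × 0.4030 = 0.0568 km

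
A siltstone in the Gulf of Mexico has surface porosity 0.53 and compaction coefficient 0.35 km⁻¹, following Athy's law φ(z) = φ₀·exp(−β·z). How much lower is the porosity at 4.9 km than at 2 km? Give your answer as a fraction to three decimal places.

0.168

φ(2) = 0.53·e^(−0.35×2) = 0.2632
φ(4.9) = 0.53·e^(−0.35×4.9) = 0.0954
Δφ = 0.2632 − 0.0954 = 0.1678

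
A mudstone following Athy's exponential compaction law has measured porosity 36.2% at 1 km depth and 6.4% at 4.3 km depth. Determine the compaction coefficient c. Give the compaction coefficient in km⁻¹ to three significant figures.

0.525 km⁻¹

Athy: phi(z) = phi₀ e^(−cz) ⇒ phi₁/phi₂ = e^{c(z₂−z₁)} ⇒ c = ln(phi₁/phi₂)/(z₂−z₁)
c = ln(0.362/0.064) / (4.3 − 1) = ln(5.656) / 3.3 = 1.7328 / 3.3 = 0.5251 km⁻¹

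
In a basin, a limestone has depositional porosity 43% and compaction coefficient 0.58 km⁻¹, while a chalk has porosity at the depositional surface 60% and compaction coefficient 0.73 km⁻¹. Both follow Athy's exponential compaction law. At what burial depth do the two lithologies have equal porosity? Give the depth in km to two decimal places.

2.22 km

Set phi₀ₐ e^(−βₐz) = phi₀ᵦ e^(−βᵦz) ⇒ ln(phi₀ₐ/phi₀ᵦ) = (βₐ − βᵦ)·z
z = ln(0.43/0.6) / (0.58 − 0.73) = -0.3331 / -0.15 = 2.221 km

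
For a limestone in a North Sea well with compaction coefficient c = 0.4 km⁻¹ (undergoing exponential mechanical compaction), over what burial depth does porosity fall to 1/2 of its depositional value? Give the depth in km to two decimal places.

phi/phi₀ = 1/2 ⇒ exp(−c·Z) = 1/2 ⇒ Z = ln(2) / c
Z = 0.6931 / 0.4 = 1.733 km

1.73 km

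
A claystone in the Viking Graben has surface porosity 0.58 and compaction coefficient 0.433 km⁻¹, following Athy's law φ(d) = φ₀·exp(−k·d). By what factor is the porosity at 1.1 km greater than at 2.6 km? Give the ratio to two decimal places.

1.91

φ(d₁)/φ(d₂) = e^(−k·d₁)/e^(−k·d₂) = e^{k(d₂−d₁)}
= exp(0.433 × 1.5) = exp(0.6495) = 1.9146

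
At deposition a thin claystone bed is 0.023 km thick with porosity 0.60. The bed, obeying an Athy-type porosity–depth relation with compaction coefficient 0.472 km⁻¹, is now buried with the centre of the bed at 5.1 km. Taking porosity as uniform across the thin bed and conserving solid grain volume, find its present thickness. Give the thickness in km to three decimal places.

Porosity at 5.1 km: n = 0.6·exp(−0.472×5.1) = 0.0540
Solid-volume conservation: h(1−n) = h₀(1−n₀) ⇒ h = h₀·(1−n₀)/(1−n)
h = 0.023 × (1 − 0.6)/(1 − 0.0540) = 0.023 × 0.4229 = 0.0097 km

0.010 km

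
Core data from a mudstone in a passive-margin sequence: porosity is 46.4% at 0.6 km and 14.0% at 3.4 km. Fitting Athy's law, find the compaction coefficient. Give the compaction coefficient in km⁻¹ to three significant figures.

Athy: n(Z) = n₀ e^(−kZ) ⇒ n₁/n₂ = e^{k(Z₂−Z₁)} ⇒ k = ln(n₁/n₂)/(Z₂−Z₁)
k = ln(0.464/0.14) / (3.4 − 0.6) = ln(3.314) / 2.8 = 1.1982 / 2.8 = 0.4279 km⁻¹

0.428 km⁻¹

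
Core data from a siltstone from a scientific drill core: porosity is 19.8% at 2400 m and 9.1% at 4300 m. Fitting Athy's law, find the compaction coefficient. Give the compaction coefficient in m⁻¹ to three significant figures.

0.000409 m⁻¹

Working in km (1 km = 1000 m; k in km⁻¹ = k in m⁻¹ × 1000):
Athy: n(d) = n₀ e^(−kd) ⇒ n₁/n₂ = e^{k(d₂−d₁)} ⇒ k = ln(n₁/n₂)/(d₂−d₁)
k = ln(0.198/0.091) / (4.3 − 2.4) = ln(2.176) / 1.9 = 0.7774 / 1.9 = 0.4092 km⁻¹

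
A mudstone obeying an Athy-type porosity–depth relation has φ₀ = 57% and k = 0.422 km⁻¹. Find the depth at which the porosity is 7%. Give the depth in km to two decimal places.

4.97 km

Invert Athy's law: z = ln(φ₀/φ) / k
z = ln(0.57/0.07) / 0.422 = ln(8.143) / 0.422 = 2.0971 / 0.422 = 4.970 km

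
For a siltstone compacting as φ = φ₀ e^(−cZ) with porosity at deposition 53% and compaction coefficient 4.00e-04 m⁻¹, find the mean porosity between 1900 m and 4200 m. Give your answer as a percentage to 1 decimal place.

16.2%

Working in km (1 km = 1000 m; c in km⁻¹ = c in m⁻¹ × 1000):
⟨φ⟩ = (1/(Z₂−Z₁)) ∫ φ₀ e^(−cZ) dZ = φ₀·(e^(−c·Z₁) − e^(−c·Z₂)) / (c·(Z₂−Z₁))
e^(−0.4×1.9) = 0.4677; e^(−0.4×4.2) = 0.1864
⟨φ⟩ = 0.53 × (0.4677 − 0.1864) / (0.4 × 2.3) = 0.53 × 0.3058 = 0.1620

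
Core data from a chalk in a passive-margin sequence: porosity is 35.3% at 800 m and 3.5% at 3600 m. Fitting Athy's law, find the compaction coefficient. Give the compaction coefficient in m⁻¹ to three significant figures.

Working in km (1 km = 1000 m; c in km⁻¹ = c in m⁻¹ × 1000):
Athy: n(d) = n₀ e^(−cd) ⇒ n₁/n₂ = e^{c(d₂−d₁)} ⇒ c = ln(n₁/n₂)/(d₂−d₁)
c = ln(0.353/0.035) / (3.6 − 0.8) = ln(10.09) / 2.8 = 2.3111 / 2.8 = 0.8254 km⁻¹

0.000825 m⁻¹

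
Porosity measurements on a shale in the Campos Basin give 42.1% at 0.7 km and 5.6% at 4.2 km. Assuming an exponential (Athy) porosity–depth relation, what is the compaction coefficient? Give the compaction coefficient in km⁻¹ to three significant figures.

0.576 km⁻¹

Athy: n(z) = n₀ e^(−cz) ⇒ n₁/n₂ = e^{c(z₂−z₁)} ⇒ c = ln(n₁/n₂)/(z₂−z₁)
c = ln(0.421/0.056) / (4.2 − 0.7) = ln(7.518) / 3.5 = 2.0173 / 3.5 = 0.5764 km⁻¹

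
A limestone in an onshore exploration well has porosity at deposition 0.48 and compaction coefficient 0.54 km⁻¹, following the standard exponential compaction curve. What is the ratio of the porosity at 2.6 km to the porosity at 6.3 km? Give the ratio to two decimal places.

φ(Z₁)/φ(Z₂) = e^(−c·Z₁)/e^(−c·Z₂) = e^{c(Z₂−Z₁)}
= exp(0.54 × 3.7) = exp(1.998) = 7.3743

7.37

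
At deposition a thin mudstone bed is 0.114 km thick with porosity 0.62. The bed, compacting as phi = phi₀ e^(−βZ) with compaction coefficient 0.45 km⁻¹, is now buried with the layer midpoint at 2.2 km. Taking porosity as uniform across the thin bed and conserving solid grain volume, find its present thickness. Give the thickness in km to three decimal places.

0.056 km

Porosity at 2.2 km: phi = 0.62·exp(−0.45×2.2) = 0.2304
Solid-volume conservation: h(1−phi) = h₀(1−phi₀) ⇒ h = h₀·(1−phi₀)/(1−phi)
h = 0.114 × (1 − 0.62)/(1 − 0.2304) = 0.114 × 0.4937 = 0.0563 km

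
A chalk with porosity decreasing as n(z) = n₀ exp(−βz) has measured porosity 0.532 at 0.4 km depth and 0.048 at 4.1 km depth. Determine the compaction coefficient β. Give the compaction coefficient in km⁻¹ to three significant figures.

Athy: n(z) = n₀ e^(−βz) ⇒ n₁/n₂ = e^{β(z₂−z₁)} ⇒ β = ln(n₁/n₂)/(z₂−z₁)
β = ln(0.532/0.048) / (4.1 − 0.4) = ln(11.08) / 3.7 = 2.4054 / 3.7 = 0.6501 km⁻¹

0.650 km⁻¹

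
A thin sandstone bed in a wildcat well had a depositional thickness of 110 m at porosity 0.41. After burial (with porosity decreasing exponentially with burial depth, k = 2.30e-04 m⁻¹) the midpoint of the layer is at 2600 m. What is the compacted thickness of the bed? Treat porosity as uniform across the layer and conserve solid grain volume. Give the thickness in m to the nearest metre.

84 m

Working in km (1 km = 1000 m; k in km⁻¹ = k in m⁻¹ × 1000):
Porosity at 2.6 km: phi = 0.41·exp(−0.23×2.6) = 0.2255
Solid-volume conservation: h(1−phi) = h₀(1−phi₀) ⇒ h = h₀·(1−phi₀)/(1−phi)
h = 0.11 × (1 − 0.41)/(1 − 0.2255) = 0.11 × 0.7617 = 0.0838 km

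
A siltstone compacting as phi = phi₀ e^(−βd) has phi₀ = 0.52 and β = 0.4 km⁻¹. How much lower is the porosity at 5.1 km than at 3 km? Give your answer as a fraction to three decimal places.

0.089

phi(3) = 0.52·e^(−0.4×3) = 0.1566
phi(5.1) = 0.52·e^(−0.4×5.1) = 0.0676
Δphi = 0.1566 − 0.0676 = 0.0890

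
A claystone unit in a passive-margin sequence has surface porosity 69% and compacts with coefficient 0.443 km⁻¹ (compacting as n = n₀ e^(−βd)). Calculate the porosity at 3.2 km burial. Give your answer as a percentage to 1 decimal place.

16.7%

n = n₀·exp(−β·d) = 0.69 × exp(−0.443 × 3.2) = 0.69 × exp(−1.418)
  = 0.69 × 0.2423 = 0.1672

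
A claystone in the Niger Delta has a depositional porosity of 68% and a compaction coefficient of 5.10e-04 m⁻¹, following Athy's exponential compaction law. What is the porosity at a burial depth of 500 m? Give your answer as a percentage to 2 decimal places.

Working in km (1 km = 1000 m; β in km⁻¹ = β in m⁻¹ × 1000):
n = n₀·exp(−β·d) = 0.68 × exp(−0.51 × 0.5) = 0.68 × exp(−0.255)
  = 0.68 × 0.7749 = 0.5269

52.69%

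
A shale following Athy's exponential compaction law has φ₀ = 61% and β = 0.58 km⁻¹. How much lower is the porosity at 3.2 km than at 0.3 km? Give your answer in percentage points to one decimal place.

φ(0.3) = 0.61·e^(−0.58×0.3) = 0.5126
φ(3.2) = 0.61·e^(−0.58×3.2) = 0.0953
Δφ = 0.5126 − 0.0953 = 0.4172

41.7 percentage points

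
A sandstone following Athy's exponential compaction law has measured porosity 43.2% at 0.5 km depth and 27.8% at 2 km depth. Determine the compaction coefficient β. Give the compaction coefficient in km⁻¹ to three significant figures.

0.294 km⁻¹

Athy: n(d) = n₀ e^(−βd) ⇒ n₁/n₂ = e^{β(d₂−d₁)} ⇒ β = ln(n₁/n₂)/(d₂−d₁)
β = ln(0.432/0.278) / (2 − 0.5) = ln(1.554) / 1.5 = 0.4408 / 1.5 = 0.2939 km⁻¹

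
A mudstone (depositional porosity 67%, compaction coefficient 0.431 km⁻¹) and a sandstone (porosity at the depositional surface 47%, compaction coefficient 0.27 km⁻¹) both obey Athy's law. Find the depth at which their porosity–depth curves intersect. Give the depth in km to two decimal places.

Set phi₀ₐ e^(−cₐz) = phi₀ᵦ e^(−cᵦz) ⇒ ln(phi₀ₐ/phi₀ᵦ) = (cₐ − cᵦ)·z
z = ln(0.67/0.47) / (0.431 − 0.27) = 0.3545 / 0.161 = 2.202 km

2.20 km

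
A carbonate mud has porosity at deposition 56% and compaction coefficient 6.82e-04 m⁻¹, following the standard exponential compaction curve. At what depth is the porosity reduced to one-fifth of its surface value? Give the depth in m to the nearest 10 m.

2360 m

Working in km (1 km = 1000 m; c in km⁻¹ = c in m⁻¹ × 1000):
n/n₀ = 1/5 ⇒ exp(−c·Z) = 1/5 ⇒ Z = ln(5) / c
Z = 1.6094 / 0.682 = 2.360 km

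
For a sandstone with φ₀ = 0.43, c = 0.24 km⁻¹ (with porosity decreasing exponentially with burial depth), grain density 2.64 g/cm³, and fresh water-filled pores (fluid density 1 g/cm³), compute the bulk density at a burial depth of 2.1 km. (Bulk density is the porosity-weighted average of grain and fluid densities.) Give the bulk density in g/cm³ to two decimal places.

2.21 g/cm³

Porosity at depth: φ = 0.43·exp(−0.24×2.1) = 0.43×0.6041 = 0.2598
Bulk density: ρ_b = (1−φ)ρ_g + φ·ρ_f = 0.7402×2.64 + 0.2598×1
       = 1.954 + 0.260 = 2.214 g/cm³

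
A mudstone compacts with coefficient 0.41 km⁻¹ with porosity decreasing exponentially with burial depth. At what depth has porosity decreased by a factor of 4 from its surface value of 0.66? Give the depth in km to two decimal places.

3.38 km

φ/φ₀ = 1/4 ⇒ exp(−k·d) = 1/4 ⇒ d = ln(4) / k
d = 1.3863 / 0.41 = 3.381 km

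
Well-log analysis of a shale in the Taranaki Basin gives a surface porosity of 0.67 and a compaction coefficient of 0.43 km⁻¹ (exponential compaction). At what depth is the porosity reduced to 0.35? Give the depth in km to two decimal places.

1.51 km

Invert Athy's law: d = ln(n₀/n) / k
d = ln(0.67/0.35) / 0.43 = ln(1.914) / 0.43 = 0.6493 / 0.43 = 1.510 km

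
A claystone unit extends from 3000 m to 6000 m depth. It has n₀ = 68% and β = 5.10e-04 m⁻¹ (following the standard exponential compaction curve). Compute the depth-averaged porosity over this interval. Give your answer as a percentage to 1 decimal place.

7.5%

Working in km (1 km = 1000 m; β in km⁻¹ = β in m⁻¹ × 1000):
⟨n⟩ = (1/(Z₂−Z₁)) ∫ n₀ e^(−βZ) dZ = n₀·(e^(−β·Z₁) − e^(−β·Z₂)) / (β·(Z₂−Z₁))
e^(−0.51×3) = 0.2165; e^(−0.51×6) = 0.0469
⟨n⟩ = 0.68 × (0.2165 − 0.0469) / (0.51 × 3) = 0.68 × 0.1109 = 0.0754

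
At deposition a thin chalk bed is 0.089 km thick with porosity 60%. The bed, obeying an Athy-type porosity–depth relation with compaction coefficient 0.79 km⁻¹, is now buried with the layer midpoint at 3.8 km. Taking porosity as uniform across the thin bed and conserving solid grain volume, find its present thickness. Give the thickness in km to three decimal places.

Porosity at 3.8 km: phi = 0.6·exp(−0.79×3.8) = 0.0298
Solid-volume conservation: h(1−phi) = h₀(1−phi₀) ⇒ h = h₀·(1−phi₀)/(1−phi)
h = 0.089 × (1 − 0.6)/(1 − 0.0298) = 0.089 × 0.4123 = 0.0367 km

0.037 km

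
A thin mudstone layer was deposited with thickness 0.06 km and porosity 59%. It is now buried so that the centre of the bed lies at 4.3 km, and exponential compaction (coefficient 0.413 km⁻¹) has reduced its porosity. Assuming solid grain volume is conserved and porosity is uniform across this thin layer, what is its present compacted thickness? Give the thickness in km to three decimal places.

Porosity at 4.3 km: φ = 0.59·exp(−0.413×4.3) = 0.0999
Solid-volume conservation: h(1−φ) = h₀(1−φ₀) ⇒ h = h₀·(1−φ₀)/(1−φ)
h = 0.06 × (1 − 0.59)/(1 − 0.0999) = 0.06 × 0.4555 = 0.0273 km

0.027 km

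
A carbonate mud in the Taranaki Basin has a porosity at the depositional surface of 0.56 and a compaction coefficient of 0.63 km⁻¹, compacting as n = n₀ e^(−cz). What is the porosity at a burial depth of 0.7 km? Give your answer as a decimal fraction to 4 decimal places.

n = n₀·exp(−c·z) = 0.56 × exp(−0.63 × 0.7) = 0.56 × exp(−0.441)
  = 0.56 × 0.6434 = 0.3603

0.3603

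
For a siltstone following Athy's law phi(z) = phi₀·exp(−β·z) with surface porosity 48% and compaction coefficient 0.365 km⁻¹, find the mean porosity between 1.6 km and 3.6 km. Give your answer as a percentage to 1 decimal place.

⟨phi⟩ = (1/(z₂−z₁)) ∫ phi₀ e^(−βz) dz = phi₀·(e^(−β·z₁) − e^(−β·z₂)) / (β·(z₂−z₁))
e^(−0.365×1.6) = 0.5577; e^(−0.365×3.6) = 0.2687
⟨phi⟩ = 0.48 × (0.5577 − 0.2687) / (0.365 × 2) = 0.48 × 0.3958 = 0.1900

19.0%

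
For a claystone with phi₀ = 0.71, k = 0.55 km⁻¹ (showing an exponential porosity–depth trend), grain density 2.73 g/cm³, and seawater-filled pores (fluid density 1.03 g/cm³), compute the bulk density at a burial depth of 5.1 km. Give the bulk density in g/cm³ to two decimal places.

Porosity at depth: phi = 0.71·exp(−0.55×5.1) = 0.71×0.0605 = 0.0430
Bulk density: ρ_b = (1−phi)ρ_g + phi·ρ_f = 0.9570×2.73 + 0.0430×1.03
       = 2.613 + 0.044 = 2.657 g/cm³

2.66 g/cm³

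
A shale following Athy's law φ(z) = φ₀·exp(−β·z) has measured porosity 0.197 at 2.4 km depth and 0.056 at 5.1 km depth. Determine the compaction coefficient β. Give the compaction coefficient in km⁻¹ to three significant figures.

Athy: φ(z) = φ₀ e^(−βz) ⇒ φ₁/φ₂ = e^{β(z₂−z₁)} ⇒ β = ln(φ₁/φ₂)/(z₂−z₁)
β = ln(0.197/0.056) / (5.1 − 2.4) = ln(3.518) / 2.7 = 1.2579 / 2.7 = 0.4659 km⁻¹

0.466 km⁻¹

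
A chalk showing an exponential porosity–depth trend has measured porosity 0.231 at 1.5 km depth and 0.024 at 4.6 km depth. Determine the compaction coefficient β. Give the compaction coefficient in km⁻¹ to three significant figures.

Athy: n(d) = n₀ e^(−βd) ⇒ n₁/n₂ = e^{β(d₂−d₁)} ⇒ β = ln(n₁/n₂)/(d₂−d₁)
β = ln(0.231/0.024) / (4.6 − 1.5) = ln(9.625) / 3.1 = 2.2644 / 3.1 = 0.7304 km⁻¹

0.730 km⁻¹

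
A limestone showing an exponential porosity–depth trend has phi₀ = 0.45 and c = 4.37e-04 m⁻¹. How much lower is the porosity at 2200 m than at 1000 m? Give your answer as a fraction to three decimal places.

Working in km (1 km = 1000 m; c in km⁻¹ = c in m⁻¹ × 1000):
phi(1) = 0.45·e^(−0.437×1) = 0.2907
phi(2.2) = 0.45·e^(−0.437×2.2) = 0.1721
Δphi = 0.2907 − 0.1721 = 0.1186

0.119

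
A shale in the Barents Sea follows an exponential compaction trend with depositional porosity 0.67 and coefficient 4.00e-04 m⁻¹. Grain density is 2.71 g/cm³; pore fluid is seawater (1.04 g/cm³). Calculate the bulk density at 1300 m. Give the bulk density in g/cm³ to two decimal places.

2.04 g/cm³

Working in km (1 km = 1000 m; c in km⁻¹ = c in m⁻¹ × 1000):
Porosity at depth: phi = 0.67·exp(−0.4×1.3) = 0.67×0.5945 = 0.3983
Bulk density: ρ_b = (1−phi)ρ_g + phi·ρ_f = 0.6017×2.71 + 0.3983×1.04
       = 1.631 + 0.414 = 2.045 g/cm³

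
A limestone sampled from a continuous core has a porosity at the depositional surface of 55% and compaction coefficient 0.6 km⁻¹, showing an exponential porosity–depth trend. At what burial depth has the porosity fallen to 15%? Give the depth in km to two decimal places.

Invert Athy's law: d = ln(n₀/n) / c
d = ln(0.55/0.15) / 0.6 = ln(3.667) / 0.6 = 1.2993 / 0.6 = 2.165 km

2.17 km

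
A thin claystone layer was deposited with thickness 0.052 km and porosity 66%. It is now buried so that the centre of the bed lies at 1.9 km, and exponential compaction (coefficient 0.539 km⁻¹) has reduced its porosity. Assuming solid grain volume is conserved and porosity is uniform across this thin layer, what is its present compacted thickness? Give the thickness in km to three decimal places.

Porosity at 1.9 km: φ = 0.66·exp(−0.539×1.9) = 0.2370
Solid-volume conservation: h(1−φ) = h₀(1−φ₀) ⇒ h = h₀·(1−φ₀)/(1−φ)
h = 0.052 × (1 − 0.66)/(1 − 0.2370) = 0.052 × 0.4456 = 0.0232 km

0.023 km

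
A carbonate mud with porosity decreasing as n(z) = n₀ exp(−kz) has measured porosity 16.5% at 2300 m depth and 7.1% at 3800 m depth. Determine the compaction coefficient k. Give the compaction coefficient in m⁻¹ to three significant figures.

Working in km (1 km = 1000 m; k in km⁻¹ = k in m⁻¹ × 1000):
Athy: n(z) = n₀ e^(−kz) ⇒ n₁/n₂ = e^{k(z₂−z₁)} ⇒ k = ln(n₁/n₂)/(z₂−z₁)
k = ln(0.165/0.071) / (3.8 − 2.3) = ln(2.324) / 1.5 = 0.8433 / 1.5 = 0.5622 km⁻¹

0.000562 m⁻¹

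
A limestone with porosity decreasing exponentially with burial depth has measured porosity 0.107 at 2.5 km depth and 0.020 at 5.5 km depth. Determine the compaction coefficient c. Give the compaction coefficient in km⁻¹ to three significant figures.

0.559 km⁻¹

Athy: n(d) = n₀ e^(−cd) ⇒ n₁/n₂ = e^{c(d₂−d₁)} ⇒ c = ln(n₁/n₂)/(d₂−d₁)
c = ln(0.107/0.02) / (5.5 − 2.5) = ln(5.35) / 3 = 1.6771 / 3 = 0.559 km⁻¹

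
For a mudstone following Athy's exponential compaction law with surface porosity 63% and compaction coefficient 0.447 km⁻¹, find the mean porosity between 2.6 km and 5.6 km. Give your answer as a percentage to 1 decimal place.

⟨phi⟩ = (1/(z₂−z₁)) ∫ phi₀ e^(−kz) dz = phi₀·(e^(−k·z₁) − e^(−k·z₂)) / (k·(z₂−z₁))
e^(−0.447×2.6) = 0.3128; e^(−0.447×5.6) = 0.0818
⟨phi⟩ = 0.63 × (0.3128 − 0.0818) / (0.447 × 3) = 0.63 × 0.1722 = 0.1085

10.9%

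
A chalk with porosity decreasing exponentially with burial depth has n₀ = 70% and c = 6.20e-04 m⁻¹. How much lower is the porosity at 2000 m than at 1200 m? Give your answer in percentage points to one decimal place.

Working in km (1 km = 1000 m; c in km⁻¹ = c in m⁻¹ × 1000):
n(1.2) = 0.7·e^(−0.62×1.2) = 0.3326
n(2) = 0.7·e^(−0.62×2) = 0.2026
Δn = 0.3326 − 0.2026 = 0.1301

13.0 percentage points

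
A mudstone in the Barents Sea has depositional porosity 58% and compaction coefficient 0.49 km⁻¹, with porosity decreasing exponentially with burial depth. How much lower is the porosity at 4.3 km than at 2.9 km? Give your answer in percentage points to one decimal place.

7.0 percentage points

phi(2.9) = 0.58·e^(−0.49×2.9) = 0.1401
phi(4.3) = 0.58·e^(−0.49×4.3) = 0.0705
Δphi = 0.1401 − 0.0705 = 0.0695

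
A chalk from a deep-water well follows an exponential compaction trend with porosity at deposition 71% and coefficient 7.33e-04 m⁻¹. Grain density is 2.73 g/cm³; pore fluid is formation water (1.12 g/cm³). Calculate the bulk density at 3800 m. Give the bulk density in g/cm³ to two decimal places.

Working in km (1 km = 1000 m; c in km⁻¹ = c in m⁻¹ × 1000):
Porosity at depth: n = 0.71·exp(−0.733×3.8) = 0.71×0.0617 = 0.0438
Bulk density: ρ_b = (1−n)ρ_g + n·ρ_f = 0.9562×2.73 + 0.0438×1.12
       = 2.610 + 0.049 = 2.659 g/cm³

2.66 g/cm³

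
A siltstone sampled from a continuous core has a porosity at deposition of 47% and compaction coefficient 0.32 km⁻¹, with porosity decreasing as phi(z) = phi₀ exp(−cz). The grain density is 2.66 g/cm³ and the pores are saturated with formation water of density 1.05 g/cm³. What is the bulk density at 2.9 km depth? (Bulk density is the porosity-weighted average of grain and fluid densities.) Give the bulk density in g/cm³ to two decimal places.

2.36 g/cm³

Porosity at depth: phi = 0.47·exp(−0.32×2.9) = 0.47×0.3953 = 0.1858
Bulk density: ρ_b = (1−phi)ρ_g + phi·ρ_f = 0.8142×2.66 + 0.1858×1.05
       = 2.166 + 0.195 = 2.361 g/cm³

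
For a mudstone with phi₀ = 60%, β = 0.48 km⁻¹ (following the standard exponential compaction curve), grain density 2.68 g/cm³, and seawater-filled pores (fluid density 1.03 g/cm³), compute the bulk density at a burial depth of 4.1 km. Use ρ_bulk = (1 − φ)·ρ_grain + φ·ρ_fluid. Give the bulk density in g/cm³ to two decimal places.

Porosity at depth: phi = 0.6·exp(−0.48×4.1) = 0.6×0.1397 = 0.0838
Bulk density: ρ_b = (1−phi)ρ_g + phi·ρ_f = 0.9162×2.68 + 0.0838×1.03
       = 2.455 + 0.086 = 2.542 g/cm³

2.54 g/cm³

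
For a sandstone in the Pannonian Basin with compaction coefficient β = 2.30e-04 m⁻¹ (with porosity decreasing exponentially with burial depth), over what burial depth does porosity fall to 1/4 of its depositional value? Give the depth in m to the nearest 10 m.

6030 m

Working in km (1 km = 1000 m; β in km⁻¹ = β in m⁻¹ × 1000):
φ/φ₀ = 1/4 ⇒ exp(−β·Z) = 1/4 ⇒ Z = ln(4) / β
Z = 1.3863 / 0.23 = 6.027 km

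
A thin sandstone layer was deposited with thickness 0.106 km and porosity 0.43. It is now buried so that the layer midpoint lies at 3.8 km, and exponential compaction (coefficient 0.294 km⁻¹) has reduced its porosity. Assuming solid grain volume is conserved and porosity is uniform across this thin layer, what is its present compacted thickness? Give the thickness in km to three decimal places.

0.070 km

Porosity at 3.8 km: φ = 0.43·exp(−0.294×3.8) = 0.1407
Solid-volume conservation: h(1−φ) = h₀(1−φ₀) ⇒ h = h₀·(1−φ₀)/(1−φ)
h = 0.106 × (1 − 0.43)/(1 − 0.1407) = 0.106 × 0.6633 = 0.0703 km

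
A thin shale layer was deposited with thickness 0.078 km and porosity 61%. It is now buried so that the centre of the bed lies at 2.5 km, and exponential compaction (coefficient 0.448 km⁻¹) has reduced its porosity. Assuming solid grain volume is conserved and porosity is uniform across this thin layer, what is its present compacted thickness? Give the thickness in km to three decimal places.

0.038 km

Porosity at 2.5 km: phi = 0.61·exp(−0.448×2.5) = 0.1990
Solid-volume conservation: h(1−phi) = h₀(1−phi₀) ⇒ h = h₀·(1−phi₀)/(1−phi)
h = 0.078 × (1 − 0.61)/(1 − 0.1990) = 0.078 × 0.4869 = 0.0380 km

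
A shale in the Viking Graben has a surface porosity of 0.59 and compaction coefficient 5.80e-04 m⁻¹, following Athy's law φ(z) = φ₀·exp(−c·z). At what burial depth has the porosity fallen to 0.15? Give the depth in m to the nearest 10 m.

Working in km (1 km = 1000 m; c in km⁻¹ = c in m⁻¹ × 1000):
Invert Athy's law: z = ln(φ₀/φ) / c
z = ln(0.59/0.15) / 0.58 = ln(3.933) / 0.58 = 1.3695 / 0.58 = 2.361 km

2360 m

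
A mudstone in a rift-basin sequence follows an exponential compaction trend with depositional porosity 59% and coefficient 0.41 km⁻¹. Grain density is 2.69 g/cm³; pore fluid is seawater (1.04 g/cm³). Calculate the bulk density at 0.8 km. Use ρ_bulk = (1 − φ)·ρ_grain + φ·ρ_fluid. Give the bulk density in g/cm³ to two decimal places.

1.99 g/cm³

Porosity at depth: phi = 0.59·exp(−0.41×0.8) = 0.59×0.7204 = 0.4250
Bulk density: ρ_b = (1−phi)ρ_g + phi·ρ_f = 0.5750×2.69 + 0.4250×1.04
       = 1.547 + 0.442 = 1.989 g/cm³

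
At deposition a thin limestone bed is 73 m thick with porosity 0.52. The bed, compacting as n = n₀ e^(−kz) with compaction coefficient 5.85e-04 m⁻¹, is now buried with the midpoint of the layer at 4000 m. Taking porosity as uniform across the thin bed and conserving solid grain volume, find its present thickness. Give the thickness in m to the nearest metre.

37 m

Working in km (1 km = 1000 m; k in km⁻¹ = k in m⁻¹ × 1000):
Porosity at 4 km: n = 0.52·exp(−0.585×4) = 0.0501
Solid-volume conservation: h(1−n) = h₀(1−n₀) ⇒ h = h₀·(1−n₀)/(1−n)
h = 0.073 × (1 − 0.52)/(1 − 0.0501) = 0.073 × 0.5053 = 0.0369 km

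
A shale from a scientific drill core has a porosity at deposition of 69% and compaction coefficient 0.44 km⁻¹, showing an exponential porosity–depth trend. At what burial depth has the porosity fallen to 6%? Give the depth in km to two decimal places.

Invert Athy's law: d = ln(phi₀/phi) / c
d = ln(0.69/0.06) / 0.44 = ln(11.5) / 0.44 = 2.4423 / 0.44 = 5.551 km

5.55 km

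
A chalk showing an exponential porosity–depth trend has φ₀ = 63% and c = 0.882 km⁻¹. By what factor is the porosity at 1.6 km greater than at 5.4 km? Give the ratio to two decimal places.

φ(z₁)/φ(z₂) = e^(−c·z₁)/e^(−c·z₂) = e^{c(z₂−z₁)}
= exp(0.882 × 3.8) = exp(3.352) = 28.5484

28.55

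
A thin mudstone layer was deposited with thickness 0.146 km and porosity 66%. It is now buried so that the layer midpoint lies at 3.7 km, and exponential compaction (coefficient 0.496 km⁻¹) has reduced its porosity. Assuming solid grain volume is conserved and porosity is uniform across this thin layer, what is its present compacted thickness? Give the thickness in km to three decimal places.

Porosity at 3.7 km: phi = 0.66·exp(−0.496×3.7) = 0.1053
Solid-volume conservation: h(1−phi) = h₀(1−phi₀) ⇒ h = h₀·(1−phi₀)/(1−phi)
h = 0.146 × (1 − 0.66)/(1 − 0.1053) = 0.146 × 0.3800 = 0.0555 km

0.055 km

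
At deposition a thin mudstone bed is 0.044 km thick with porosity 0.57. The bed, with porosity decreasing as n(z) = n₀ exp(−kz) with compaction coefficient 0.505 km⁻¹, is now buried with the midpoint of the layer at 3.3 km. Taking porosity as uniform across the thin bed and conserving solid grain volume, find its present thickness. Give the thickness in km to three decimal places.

0.021 km

Porosity at 3.3 km: n = 0.57·exp(−0.505×3.3) = 0.1077
Solid-volume conservation: h(1−n) = h₀(1−n₀) ⇒ h = h₀·(1−n₀)/(1−n)
h = 0.044 × (1 − 0.57)/(1 − 0.1077) = 0.044 × 0.4819 = 0.0212 km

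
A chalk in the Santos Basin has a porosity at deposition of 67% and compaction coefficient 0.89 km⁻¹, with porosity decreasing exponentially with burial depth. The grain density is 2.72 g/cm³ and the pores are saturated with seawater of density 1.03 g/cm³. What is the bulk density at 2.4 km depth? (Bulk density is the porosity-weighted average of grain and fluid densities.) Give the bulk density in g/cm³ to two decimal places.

Porosity at depth: n = 0.67·exp(−0.89×2.4) = 0.67×0.1181 = 0.0791
Bulk density: ρ_b = (1−n)ρ_g + n·ρ_f = 0.9209×2.72 + 0.0791×1.03
       = 2.505 + 0.082 = 2.586 g/cm³

2.59 g/cm³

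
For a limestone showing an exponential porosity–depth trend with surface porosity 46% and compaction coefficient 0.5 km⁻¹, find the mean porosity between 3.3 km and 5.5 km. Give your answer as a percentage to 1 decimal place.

⟨φ⟩ = (1/(Z₂−Z₁)) ∫ φ₀ e^(−kZ) dZ = φ₀·(e^(−k·Z₁) − e^(−k·Z₂)) / (k·(Z₂−Z₁))
e^(−0.5×3.3) = 0.1920; e^(−0.5×5.5) = 0.0639
⟨φ⟩ = 0.46 × (0.1920 − 0.0639) / (0.5 × 2.2) = 0.46 × 0.1165 = 0.0536

5.4%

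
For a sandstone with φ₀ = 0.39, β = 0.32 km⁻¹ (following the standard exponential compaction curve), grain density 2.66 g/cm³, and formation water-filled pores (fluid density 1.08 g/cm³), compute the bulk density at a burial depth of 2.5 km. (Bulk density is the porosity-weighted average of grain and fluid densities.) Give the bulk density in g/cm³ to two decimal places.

2.38 g/cm³

Porosity at depth: φ = 0.39·exp(−0.32×2.5) = 0.39×0.4493 = 0.1752
Bulk density: ρ_b = (1−φ)ρ_g + φ·ρ_f = 0.8248×2.66 + 0.1752×1.08
       = 2.194 + 0.189 = 2.383 g/cm³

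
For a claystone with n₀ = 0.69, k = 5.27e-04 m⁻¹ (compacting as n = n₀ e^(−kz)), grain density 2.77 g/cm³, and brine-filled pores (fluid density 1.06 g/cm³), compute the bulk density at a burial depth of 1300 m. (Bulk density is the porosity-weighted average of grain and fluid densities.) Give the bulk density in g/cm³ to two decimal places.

2.18 g/cm³

Working in km (1 km = 1000 m; k in km⁻¹ = k in m⁻¹ × 1000):
Porosity at depth: n = 0.69·exp(−0.527×1.3) = 0.69×0.5040 = 0.3478
Bulk density: ρ_b = (1−n)ρ_g + n·ρ_f = 0.6522×2.77 + 0.3478×1.06
       = 1.807 + 0.369 = 2.175 g/cm³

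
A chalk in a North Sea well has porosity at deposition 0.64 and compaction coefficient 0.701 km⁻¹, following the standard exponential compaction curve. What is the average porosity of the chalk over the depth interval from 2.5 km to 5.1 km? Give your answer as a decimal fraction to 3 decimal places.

⟨n⟩ = (1/(Z₂−Z₁)) ∫ n₀ e^(−βZ) dZ = n₀·(e^(−β·Z₁) − e^(−β·Z₂)) / (β·(Z₂−Z₁))
e^(−0.701×2.5) = 0.1733; e^(−0.701×5.1) = 0.0280
⟨n⟩ = 0.64 × (0.1733 − 0.0280) / (0.701 × 2.6) = 0.64 × 0.0797 = 0.0510

0.051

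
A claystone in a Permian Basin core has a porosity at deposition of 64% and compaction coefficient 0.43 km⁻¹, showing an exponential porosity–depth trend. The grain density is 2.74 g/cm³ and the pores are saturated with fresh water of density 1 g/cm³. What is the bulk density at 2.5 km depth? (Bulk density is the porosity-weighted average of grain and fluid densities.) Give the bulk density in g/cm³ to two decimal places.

2.36 g/cm³

Porosity at depth: φ = 0.64·exp(−0.43×2.5) = 0.64×0.3413 = 0.2184
Bulk density: ρ_b = (1−φ)ρ_g + φ·ρ_f = 0.7816×2.74 + 0.2184×1
       = 2.142 + 0.218 = 2.360 g/cm³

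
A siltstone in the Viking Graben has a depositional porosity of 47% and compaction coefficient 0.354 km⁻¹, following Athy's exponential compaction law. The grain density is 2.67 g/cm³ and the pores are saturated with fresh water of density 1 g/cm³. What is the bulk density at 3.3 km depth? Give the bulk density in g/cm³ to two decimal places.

2.43 g/cm³

Porosity at depth: phi = 0.47·exp(−0.354×3.3) = 0.47×0.3109 = 0.1461
Bulk density: ρ_b = (1−phi)ρ_g + phi·ρ_f = 0.8539×2.67 + 0.1461×1
       = 2.280 + 0.146 = 2.426 g/cm³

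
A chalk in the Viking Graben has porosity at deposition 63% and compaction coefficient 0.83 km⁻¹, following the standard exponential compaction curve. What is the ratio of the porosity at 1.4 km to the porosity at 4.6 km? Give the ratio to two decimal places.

φ(z₁)/φ(z₂) = e^(−c·z₁)/e^(−c·z₂) = e^{c(z₂−z₁)}
= exp(0.83 × 3.2) = exp(2.656) = 14.2392

14.24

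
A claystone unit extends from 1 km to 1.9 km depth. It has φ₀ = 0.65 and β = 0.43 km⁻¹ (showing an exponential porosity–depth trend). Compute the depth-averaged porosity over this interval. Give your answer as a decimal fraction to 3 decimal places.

0.351

⟨φ⟩ = (1/(d₂−d₁)) ∫ φ₀ e^(−βd) dd = φ₀·(e^(−β·d₁) − e^(−β·d₂)) / (β·(d₂−d₁))
e^(−0.43×1) = 0.6505; e^(−0.43×1.9) = 0.4418
⟨φ⟩ = 0.65 × (0.6505 − 0.4418) / (0.43 × 0.9) = 0.65 × 0.5394 = 0.3506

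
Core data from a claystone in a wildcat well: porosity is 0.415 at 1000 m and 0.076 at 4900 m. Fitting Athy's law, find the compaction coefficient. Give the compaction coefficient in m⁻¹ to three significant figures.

0.000435 m⁻¹

Working in km (1 km = 1000 m; k in km⁻¹ = k in m⁻¹ × 1000):
Athy: φ(Z) = φ₀ e^(−kZ) ⇒ φ₁/φ₂ = e^{k(Z₂−Z₁)} ⇒ k = ln(φ₁/φ₂)/(Z₂−Z₁)
k = ln(0.415/0.076) / (4.9 − 1) = ln(5.461) / 3.9 = 1.6975 / 3.9 = 0.4353 km⁻¹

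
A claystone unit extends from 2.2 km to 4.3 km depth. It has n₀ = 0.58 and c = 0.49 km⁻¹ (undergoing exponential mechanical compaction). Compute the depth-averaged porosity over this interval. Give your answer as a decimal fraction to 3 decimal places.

0.123

⟨n⟩ = (1/(d₂−d₁)) ∫ n₀ e^(−cd) dd = n₀·(e^(−c·d₁) − e^(−c·d₂)) / (c·(d₂−d₁))
e^(−0.49×2.2) = 0.3403; e^(−0.49×4.3) = 0.1216
⟨n⟩ = 0.58 × (0.3403 − 0.1216) / (0.49 × 2.1) = 0.58 × 0.2125 = 0.1233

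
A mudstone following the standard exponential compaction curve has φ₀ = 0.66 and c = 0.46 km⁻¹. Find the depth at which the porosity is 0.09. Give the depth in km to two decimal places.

4.33 km

Invert Athy's law: d = ln(φ₀/φ) / c
d = ln(0.66/0.09) / 0.46 = ln(7.333) / 0.46 = 1.9924 / 0.46 = 4.331 km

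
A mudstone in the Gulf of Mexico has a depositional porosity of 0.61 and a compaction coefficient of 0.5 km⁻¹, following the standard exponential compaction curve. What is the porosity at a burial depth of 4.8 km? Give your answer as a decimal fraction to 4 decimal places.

n = n₀·exp(−c·d) = 0.61 × exp(−0.5 × 4.8) = 0.61 × exp(−2.4)
  = 0.61 × 0.0907 = 0.0553

0.0553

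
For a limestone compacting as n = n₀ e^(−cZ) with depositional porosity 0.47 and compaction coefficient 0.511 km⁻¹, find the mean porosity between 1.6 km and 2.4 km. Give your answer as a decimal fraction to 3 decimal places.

0.170

⟨n⟩ = (1/(Z₂−Z₁)) ∫ n₀ e^(−cZ) dZ = n₀·(e^(−c·Z₁) − e^(−c·Z₂)) / (c·(Z₂−Z₁))
e^(−0.511×1.6) = 0.4415; e^(−0.511×2.4) = 0.2933
⟨n⟩ = 0.47 × (0.4415 − 0.2933) / (0.511 × 0.8) = 0.47 × 0.3624 = 0.1703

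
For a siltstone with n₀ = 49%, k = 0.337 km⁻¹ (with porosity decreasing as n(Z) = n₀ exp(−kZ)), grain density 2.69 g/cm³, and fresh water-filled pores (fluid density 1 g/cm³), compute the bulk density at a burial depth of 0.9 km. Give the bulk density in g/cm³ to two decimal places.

Porosity at depth: n = 0.49·exp(−0.337×0.9) = 0.49×0.7384 = 0.3618
Bulk density: ρ_b = (1−n)ρ_g + n·ρ_f = 0.6382×2.69 + 0.3618×1
       = 1.717 + 0.362 = 2.079 g/cm³

2.08 g/cm³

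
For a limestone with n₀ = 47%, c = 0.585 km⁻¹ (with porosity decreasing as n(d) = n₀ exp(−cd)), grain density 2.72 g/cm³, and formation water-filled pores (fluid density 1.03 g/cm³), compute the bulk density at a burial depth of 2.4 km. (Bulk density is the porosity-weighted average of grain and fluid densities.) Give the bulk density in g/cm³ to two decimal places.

2.52 g/cm³

Porosity at depth: n = 0.47·exp(−0.585×2.4) = 0.47×0.2456 = 0.1154
Bulk density: ρ_b = (1−n)ρ_g + n·ρ_f = 0.8846×2.72 + 0.1154×1.03
       = 2.406 + 0.119 = 2.525 g/cm³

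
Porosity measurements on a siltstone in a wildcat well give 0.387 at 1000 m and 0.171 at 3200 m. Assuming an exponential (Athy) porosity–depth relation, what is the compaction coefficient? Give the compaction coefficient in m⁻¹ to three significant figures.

0.000371 m⁻¹

Working in km (1 km = 1000 m; k in km⁻¹ = k in m⁻¹ × 1000):
Athy: phi(z) = phi₀ e^(−kz) ⇒ phi₁/phi₂ = e^{k(z₂−z₁)} ⇒ k = ln(phi₁/phi₂)/(z₂−z₁)
k = ln(0.387/0.171) / (3.2 − 1) = ln(2.263) / 2.2 = 0.8168 / 2.2 = 0.3713 km⁻¹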